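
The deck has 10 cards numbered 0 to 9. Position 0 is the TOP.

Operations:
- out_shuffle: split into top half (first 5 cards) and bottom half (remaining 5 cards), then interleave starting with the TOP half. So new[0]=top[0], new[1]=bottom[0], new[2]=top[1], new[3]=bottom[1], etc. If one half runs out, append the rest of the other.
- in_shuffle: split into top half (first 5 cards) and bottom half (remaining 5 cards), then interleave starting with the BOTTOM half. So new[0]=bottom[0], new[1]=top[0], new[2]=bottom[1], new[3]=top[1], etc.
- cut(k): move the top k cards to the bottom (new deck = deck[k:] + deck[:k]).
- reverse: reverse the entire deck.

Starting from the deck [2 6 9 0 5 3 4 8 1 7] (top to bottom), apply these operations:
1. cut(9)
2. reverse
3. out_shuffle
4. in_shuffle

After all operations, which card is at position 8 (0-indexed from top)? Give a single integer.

After op 1 (cut(9)): [7 2 6 9 0 5 3 4 8 1]
After op 2 (reverse): [1 8 4 3 5 0 9 6 2 7]
After op 3 (out_shuffle): [1 0 8 9 4 6 3 2 5 7]
After op 4 (in_shuffle): [6 1 3 0 2 8 5 9 7 4]
Position 8: card 7.

Answer: 7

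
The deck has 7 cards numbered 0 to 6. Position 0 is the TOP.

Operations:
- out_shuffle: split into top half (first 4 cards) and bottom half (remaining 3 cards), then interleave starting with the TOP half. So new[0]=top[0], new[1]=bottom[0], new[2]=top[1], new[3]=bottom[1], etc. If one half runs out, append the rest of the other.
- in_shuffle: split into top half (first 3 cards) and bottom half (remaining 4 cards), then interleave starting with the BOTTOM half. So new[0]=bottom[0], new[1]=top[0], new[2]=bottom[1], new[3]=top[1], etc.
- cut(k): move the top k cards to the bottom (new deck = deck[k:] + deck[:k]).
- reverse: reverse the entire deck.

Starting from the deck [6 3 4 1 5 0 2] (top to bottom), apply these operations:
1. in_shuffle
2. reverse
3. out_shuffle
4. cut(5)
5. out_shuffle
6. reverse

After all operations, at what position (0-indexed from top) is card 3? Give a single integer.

After op 1 (in_shuffle): [1 6 5 3 0 4 2]
After op 2 (reverse): [2 4 0 3 5 6 1]
After op 3 (out_shuffle): [2 5 4 6 0 1 3]
After op 4 (cut(5)): [1 3 2 5 4 6 0]
After op 5 (out_shuffle): [1 4 3 6 2 0 5]
After op 6 (reverse): [5 0 2 6 3 4 1]
Card 3 is at position 4.

Answer: 4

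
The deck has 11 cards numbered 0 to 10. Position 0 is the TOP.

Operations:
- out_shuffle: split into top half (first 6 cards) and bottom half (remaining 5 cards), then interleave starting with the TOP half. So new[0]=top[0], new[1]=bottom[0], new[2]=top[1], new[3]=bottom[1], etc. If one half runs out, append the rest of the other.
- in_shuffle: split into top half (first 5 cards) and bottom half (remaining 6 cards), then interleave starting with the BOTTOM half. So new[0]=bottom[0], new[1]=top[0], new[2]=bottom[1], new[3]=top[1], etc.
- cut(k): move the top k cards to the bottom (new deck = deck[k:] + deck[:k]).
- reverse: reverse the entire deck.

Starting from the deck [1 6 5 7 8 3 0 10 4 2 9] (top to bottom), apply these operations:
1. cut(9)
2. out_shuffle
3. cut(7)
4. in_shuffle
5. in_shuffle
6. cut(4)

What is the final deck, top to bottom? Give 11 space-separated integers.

Answer: 7 9 0 5 2 3 6 4 8 1 10

Derivation:
After op 1 (cut(9)): [2 9 1 6 5 7 8 3 0 10 4]
After op 2 (out_shuffle): [2 8 9 3 1 0 6 10 5 4 7]
After op 3 (cut(7)): [10 5 4 7 2 8 9 3 1 0 6]
After op 4 (in_shuffle): [8 10 9 5 3 4 1 7 0 2 6]
After op 5 (in_shuffle): [4 8 1 10 7 9 0 5 2 3 6]
After op 6 (cut(4)): [7 9 0 5 2 3 6 4 8 1 10]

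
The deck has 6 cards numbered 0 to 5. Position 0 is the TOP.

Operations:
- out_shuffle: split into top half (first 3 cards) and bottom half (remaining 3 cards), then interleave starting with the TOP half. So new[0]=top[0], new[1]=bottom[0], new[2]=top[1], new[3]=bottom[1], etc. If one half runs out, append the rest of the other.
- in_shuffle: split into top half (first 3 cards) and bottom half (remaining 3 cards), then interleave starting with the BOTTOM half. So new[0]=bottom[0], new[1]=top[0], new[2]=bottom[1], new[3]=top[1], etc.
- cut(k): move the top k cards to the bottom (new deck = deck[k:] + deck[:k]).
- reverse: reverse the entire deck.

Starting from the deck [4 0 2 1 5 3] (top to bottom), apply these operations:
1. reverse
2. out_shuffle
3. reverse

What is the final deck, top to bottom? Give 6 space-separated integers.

Answer: 4 1 0 5 2 3

Derivation:
After op 1 (reverse): [3 5 1 2 0 4]
After op 2 (out_shuffle): [3 2 5 0 1 4]
After op 3 (reverse): [4 1 0 5 2 3]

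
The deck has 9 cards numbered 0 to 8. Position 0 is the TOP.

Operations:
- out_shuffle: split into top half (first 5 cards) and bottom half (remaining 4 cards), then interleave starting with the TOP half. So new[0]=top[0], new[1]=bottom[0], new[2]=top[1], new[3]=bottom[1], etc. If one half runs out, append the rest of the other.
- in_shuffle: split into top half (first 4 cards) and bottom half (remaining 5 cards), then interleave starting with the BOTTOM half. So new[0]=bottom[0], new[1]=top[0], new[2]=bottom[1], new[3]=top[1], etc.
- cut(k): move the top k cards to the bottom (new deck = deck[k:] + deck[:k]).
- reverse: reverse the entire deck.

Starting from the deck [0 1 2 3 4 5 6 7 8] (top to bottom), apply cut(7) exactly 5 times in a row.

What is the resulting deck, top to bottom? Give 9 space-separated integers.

Answer: 8 0 1 2 3 4 5 6 7

Derivation:
After op 1 (cut(7)): [7 8 0 1 2 3 4 5 6]
After op 2 (cut(7)): [5 6 7 8 0 1 2 3 4]
After op 3 (cut(7)): [3 4 5 6 7 8 0 1 2]
After op 4 (cut(7)): [1 2 3 4 5 6 7 8 0]
After op 5 (cut(7)): [8 0 1 2 3 4 5 6 7]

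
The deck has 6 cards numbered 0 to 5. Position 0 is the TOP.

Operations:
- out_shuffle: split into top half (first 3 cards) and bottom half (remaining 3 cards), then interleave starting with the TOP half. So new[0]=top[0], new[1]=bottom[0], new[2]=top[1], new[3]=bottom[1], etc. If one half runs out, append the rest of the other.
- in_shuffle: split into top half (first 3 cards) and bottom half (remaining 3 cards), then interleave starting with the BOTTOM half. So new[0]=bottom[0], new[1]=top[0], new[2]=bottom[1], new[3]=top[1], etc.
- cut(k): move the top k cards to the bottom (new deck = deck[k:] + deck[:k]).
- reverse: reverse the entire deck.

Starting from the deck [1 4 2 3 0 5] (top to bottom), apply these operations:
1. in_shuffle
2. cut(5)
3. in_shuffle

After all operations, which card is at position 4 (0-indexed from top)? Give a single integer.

Answer: 5

Derivation:
After op 1 (in_shuffle): [3 1 0 4 5 2]
After op 2 (cut(5)): [2 3 1 0 4 5]
After op 3 (in_shuffle): [0 2 4 3 5 1]
Position 4: card 5.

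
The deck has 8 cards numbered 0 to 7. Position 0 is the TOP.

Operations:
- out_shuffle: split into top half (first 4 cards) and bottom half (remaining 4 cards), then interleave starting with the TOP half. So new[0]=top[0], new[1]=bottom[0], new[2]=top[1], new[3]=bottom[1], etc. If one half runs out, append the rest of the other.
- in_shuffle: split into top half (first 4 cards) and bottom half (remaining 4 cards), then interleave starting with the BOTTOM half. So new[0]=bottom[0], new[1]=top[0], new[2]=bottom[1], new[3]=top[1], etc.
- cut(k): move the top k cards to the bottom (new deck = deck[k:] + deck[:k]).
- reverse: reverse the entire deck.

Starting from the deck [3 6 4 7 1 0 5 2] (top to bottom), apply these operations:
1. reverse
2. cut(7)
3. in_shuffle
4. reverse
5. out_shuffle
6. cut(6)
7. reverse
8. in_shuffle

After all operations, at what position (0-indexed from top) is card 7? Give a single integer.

After op 1 (reverse): [2 5 0 1 7 4 6 3]
After op 2 (cut(7)): [3 2 5 0 1 7 4 6]
After op 3 (in_shuffle): [1 3 7 2 4 5 6 0]
After op 4 (reverse): [0 6 5 4 2 7 3 1]
After op 5 (out_shuffle): [0 2 6 7 5 3 4 1]
After op 6 (cut(6)): [4 1 0 2 6 7 5 3]
After op 7 (reverse): [3 5 7 6 2 0 1 4]
After op 8 (in_shuffle): [2 3 0 5 1 7 4 6]
Card 7 is at position 5.

Answer: 5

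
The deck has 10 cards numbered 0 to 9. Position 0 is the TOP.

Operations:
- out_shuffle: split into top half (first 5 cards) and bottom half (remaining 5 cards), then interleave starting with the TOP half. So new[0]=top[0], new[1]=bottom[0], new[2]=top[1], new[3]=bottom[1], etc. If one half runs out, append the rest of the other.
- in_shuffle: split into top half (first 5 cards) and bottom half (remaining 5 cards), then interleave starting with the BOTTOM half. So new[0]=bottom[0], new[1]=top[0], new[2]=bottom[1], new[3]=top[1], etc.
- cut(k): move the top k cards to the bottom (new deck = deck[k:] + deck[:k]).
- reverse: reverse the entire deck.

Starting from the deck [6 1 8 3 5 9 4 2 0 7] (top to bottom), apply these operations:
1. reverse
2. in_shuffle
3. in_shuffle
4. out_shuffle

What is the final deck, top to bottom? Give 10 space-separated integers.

After op 1 (reverse): [7 0 2 4 9 5 3 8 1 6]
After op 2 (in_shuffle): [5 7 3 0 8 2 1 4 6 9]
After op 3 (in_shuffle): [2 5 1 7 4 3 6 0 9 8]
After op 4 (out_shuffle): [2 3 5 6 1 0 7 9 4 8]

Answer: 2 3 5 6 1 0 7 9 4 8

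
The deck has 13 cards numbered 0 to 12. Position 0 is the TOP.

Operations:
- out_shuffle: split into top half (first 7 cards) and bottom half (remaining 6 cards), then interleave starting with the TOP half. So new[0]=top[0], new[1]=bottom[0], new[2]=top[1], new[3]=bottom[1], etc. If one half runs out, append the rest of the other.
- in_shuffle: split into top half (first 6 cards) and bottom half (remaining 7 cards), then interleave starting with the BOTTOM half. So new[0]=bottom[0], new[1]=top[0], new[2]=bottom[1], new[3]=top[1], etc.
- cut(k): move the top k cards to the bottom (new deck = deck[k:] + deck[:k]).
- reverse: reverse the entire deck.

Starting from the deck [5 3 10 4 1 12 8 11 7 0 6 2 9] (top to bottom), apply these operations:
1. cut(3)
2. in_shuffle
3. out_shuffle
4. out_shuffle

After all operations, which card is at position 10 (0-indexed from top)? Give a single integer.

After op 1 (cut(3)): [4 1 12 8 11 7 0 6 2 9 5 3 10]
After op 2 (in_shuffle): [0 4 6 1 2 12 9 8 5 11 3 7 10]
After op 3 (out_shuffle): [0 8 4 5 6 11 1 3 2 7 12 10 9]
After op 4 (out_shuffle): [0 3 8 2 4 7 5 12 6 10 11 9 1]
Position 10: card 11.

Answer: 11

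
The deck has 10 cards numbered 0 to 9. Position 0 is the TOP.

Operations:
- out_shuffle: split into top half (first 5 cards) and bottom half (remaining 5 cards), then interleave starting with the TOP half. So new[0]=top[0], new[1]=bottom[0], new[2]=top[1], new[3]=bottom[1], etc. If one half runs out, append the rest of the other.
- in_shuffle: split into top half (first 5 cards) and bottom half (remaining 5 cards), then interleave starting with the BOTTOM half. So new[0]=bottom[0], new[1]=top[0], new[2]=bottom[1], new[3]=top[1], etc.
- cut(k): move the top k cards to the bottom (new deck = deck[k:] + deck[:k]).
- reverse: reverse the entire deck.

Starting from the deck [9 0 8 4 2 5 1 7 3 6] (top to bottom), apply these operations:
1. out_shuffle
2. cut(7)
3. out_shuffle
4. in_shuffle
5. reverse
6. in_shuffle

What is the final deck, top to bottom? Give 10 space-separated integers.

After op 1 (out_shuffle): [9 5 0 1 8 7 4 3 2 6]
After op 2 (cut(7)): [3 2 6 9 5 0 1 8 7 4]
After op 3 (out_shuffle): [3 0 2 1 6 8 9 7 5 4]
After op 4 (in_shuffle): [8 3 9 0 7 2 5 1 4 6]
After op 5 (reverse): [6 4 1 5 2 7 0 9 3 8]
After op 6 (in_shuffle): [7 6 0 4 9 1 3 5 8 2]

Answer: 7 6 0 4 9 1 3 5 8 2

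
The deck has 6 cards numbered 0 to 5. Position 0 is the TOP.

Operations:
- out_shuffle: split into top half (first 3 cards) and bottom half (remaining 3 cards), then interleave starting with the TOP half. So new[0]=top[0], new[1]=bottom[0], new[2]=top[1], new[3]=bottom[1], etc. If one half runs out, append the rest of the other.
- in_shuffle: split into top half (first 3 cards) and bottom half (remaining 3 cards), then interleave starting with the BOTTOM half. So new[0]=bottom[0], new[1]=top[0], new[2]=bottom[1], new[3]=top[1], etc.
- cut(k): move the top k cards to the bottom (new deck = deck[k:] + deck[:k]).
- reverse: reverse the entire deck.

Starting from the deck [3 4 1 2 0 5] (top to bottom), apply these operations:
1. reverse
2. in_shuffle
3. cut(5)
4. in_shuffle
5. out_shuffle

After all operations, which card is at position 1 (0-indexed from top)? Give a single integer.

Answer: 1

Derivation:
After op 1 (reverse): [5 0 2 1 4 3]
After op 2 (in_shuffle): [1 5 4 0 3 2]
After op 3 (cut(5)): [2 1 5 4 0 3]
After op 4 (in_shuffle): [4 2 0 1 3 5]
After op 5 (out_shuffle): [4 1 2 3 0 5]
Position 1: card 1.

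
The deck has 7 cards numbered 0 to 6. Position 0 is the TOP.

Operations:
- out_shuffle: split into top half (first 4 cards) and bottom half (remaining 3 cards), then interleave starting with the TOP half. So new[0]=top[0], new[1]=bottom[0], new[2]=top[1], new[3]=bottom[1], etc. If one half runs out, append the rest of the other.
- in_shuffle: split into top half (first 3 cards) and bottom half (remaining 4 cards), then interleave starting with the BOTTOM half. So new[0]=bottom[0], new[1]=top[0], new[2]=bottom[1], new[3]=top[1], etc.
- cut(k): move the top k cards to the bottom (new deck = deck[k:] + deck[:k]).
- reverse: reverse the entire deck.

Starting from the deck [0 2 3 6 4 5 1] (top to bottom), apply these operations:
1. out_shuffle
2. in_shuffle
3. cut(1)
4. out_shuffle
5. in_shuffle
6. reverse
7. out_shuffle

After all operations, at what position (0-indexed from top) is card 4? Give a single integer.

After op 1 (out_shuffle): [0 4 2 5 3 1 6]
After op 2 (in_shuffle): [5 0 3 4 1 2 6]
After op 3 (cut(1)): [0 3 4 1 2 6 5]
After op 4 (out_shuffle): [0 2 3 6 4 5 1]
After op 5 (in_shuffle): [6 0 4 2 5 3 1]
After op 6 (reverse): [1 3 5 2 4 0 6]
After op 7 (out_shuffle): [1 4 3 0 5 6 2]
Card 4 is at position 1.

Answer: 1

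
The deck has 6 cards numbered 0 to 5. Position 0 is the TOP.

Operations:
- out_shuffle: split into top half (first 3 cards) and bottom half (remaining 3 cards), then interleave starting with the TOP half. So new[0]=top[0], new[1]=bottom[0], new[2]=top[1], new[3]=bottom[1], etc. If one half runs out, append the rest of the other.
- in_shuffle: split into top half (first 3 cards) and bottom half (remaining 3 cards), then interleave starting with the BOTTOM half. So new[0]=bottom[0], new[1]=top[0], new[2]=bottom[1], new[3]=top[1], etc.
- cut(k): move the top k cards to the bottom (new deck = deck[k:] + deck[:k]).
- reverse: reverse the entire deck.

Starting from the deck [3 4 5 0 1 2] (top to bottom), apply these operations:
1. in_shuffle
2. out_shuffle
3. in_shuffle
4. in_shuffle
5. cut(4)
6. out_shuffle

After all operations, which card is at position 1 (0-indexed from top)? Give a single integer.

After op 1 (in_shuffle): [0 3 1 4 2 5]
After op 2 (out_shuffle): [0 4 3 2 1 5]
After op 3 (in_shuffle): [2 0 1 4 5 3]
After op 4 (in_shuffle): [4 2 5 0 3 1]
After op 5 (cut(4)): [3 1 4 2 5 0]
After op 6 (out_shuffle): [3 2 1 5 4 0]
Position 1: card 2.

Answer: 2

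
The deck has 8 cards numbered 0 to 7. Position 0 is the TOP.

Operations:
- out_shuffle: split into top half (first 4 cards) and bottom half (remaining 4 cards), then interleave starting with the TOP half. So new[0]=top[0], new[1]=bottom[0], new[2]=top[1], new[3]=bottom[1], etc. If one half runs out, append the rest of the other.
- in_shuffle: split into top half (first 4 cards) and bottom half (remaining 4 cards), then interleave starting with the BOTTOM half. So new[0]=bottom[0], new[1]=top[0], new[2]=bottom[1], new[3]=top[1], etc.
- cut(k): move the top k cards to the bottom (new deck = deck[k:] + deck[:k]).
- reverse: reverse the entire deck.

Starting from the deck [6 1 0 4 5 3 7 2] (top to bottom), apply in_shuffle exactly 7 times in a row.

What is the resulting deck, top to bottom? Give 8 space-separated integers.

Answer: 5 6 3 1 7 0 2 4

Derivation:
After op 1 (in_shuffle): [5 6 3 1 7 0 2 4]
After op 2 (in_shuffle): [7 5 0 6 2 3 4 1]
After op 3 (in_shuffle): [2 7 3 5 4 0 1 6]
After op 4 (in_shuffle): [4 2 0 7 1 3 6 5]
After op 5 (in_shuffle): [1 4 3 2 6 0 5 7]
After op 6 (in_shuffle): [6 1 0 4 5 3 7 2]
After op 7 (in_shuffle): [5 6 3 1 7 0 2 4]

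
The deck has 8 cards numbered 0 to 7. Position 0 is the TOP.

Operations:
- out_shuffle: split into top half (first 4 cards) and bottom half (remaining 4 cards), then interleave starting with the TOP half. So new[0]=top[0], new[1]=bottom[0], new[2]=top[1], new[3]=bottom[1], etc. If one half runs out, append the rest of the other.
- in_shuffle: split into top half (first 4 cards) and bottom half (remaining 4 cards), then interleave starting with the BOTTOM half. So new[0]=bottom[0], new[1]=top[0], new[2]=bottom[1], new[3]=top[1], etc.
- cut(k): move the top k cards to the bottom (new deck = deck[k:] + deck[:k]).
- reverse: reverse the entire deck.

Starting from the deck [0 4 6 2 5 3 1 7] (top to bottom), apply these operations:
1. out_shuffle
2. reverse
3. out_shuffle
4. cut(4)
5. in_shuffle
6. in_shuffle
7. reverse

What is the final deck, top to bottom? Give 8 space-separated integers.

After op 1 (out_shuffle): [0 5 4 3 6 1 2 7]
After op 2 (reverse): [7 2 1 6 3 4 5 0]
After op 3 (out_shuffle): [7 3 2 4 1 5 6 0]
After op 4 (cut(4)): [1 5 6 0 7 3 2 4]
After op 5 (in_shuffle): [7 1 3 5 2 6 4 0]
After op 6 (in_shuffle): [2 7 6 1 4 3 0 5]
After op 7 (reverse): [5 0 3 4 1 6 7 2]

Answer: 5 0 3 4 1 6 7 2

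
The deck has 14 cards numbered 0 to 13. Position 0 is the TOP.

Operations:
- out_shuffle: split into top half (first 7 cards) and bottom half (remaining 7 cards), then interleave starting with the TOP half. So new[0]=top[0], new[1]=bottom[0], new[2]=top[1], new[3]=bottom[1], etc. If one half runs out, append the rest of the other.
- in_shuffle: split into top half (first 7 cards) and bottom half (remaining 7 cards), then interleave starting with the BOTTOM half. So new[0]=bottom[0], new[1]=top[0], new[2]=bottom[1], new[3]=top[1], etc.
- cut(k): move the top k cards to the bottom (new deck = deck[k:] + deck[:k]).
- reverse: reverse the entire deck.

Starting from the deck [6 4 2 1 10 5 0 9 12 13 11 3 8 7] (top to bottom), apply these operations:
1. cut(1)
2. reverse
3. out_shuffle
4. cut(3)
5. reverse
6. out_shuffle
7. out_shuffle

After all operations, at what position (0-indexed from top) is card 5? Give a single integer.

Answer: 5

Derivation:
After op 1 (cut(1)): [4 2 1 10 5 0 9 12 13 11 3 8 7 6]
After op 2 (reverse): [6 7 8 3 11 13 12 9 0 5 10 1 2 4]
After op 3 (out_shuffle): [6 9 7 0 8 5 3 10 11 1 13 2 12 4]
After op 4 (cut(3)): [0 8 5 3 10 11 1 13 2 12 4 6 9 7]
After op 5 (reverse): [7 9 6 4 12 2 13 1 11 10 3 5 8 0]
After op 6 (out_shuffle): [7 1 9 11 6 10 4 3 12 5 2 8 13 0]
After op 7 (out_shuffle): [7 3 1 12 9 5 11 2 6 8 10 13 4 0]
Card 5 is at position 5.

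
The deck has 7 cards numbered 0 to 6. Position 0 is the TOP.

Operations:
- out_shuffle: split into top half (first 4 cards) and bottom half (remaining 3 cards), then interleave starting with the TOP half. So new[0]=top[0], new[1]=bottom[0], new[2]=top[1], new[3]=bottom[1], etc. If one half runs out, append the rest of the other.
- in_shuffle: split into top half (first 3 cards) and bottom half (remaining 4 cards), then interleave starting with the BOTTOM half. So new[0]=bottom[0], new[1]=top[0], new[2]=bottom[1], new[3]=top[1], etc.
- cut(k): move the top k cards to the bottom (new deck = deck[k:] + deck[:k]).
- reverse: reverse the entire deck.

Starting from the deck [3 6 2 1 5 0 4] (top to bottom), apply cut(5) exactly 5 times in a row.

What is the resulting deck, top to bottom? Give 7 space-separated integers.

After op 1 (cut(5)): [0 4 3 6 2 1 5]
After op 2 (cut(5)): [1 5 0 4 3 6 2]
After op 3 (cut(5)): [6 2 1 5 0 4 3]
After op 4 (cut(5)): [4 3 6 2 1 5 0]
After op 5 (cut(5)): [5 0 4 3 6 2 1]

Answer: 5 0 4 3 6 2 1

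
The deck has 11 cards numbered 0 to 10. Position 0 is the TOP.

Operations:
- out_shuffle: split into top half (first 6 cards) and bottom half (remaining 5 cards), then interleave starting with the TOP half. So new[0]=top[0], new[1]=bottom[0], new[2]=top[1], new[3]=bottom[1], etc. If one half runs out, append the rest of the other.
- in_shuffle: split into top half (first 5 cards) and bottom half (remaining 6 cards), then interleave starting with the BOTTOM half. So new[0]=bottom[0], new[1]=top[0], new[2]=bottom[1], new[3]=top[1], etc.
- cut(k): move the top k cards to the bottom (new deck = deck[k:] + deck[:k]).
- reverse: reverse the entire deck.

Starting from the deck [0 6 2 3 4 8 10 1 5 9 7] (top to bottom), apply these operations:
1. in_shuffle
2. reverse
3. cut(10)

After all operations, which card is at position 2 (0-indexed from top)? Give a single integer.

After op 1 (in_shuffle): [8 0 10 6 1 2 5 3 9 4 7]
After op 2 (reverse): [7 4 9 3 5 2 1 6 10 0 8]
After op 3 (cut(10)): [8 7 4 9 3 5 2 1 6 10 0]
Position 2: card 4.

Answer: 4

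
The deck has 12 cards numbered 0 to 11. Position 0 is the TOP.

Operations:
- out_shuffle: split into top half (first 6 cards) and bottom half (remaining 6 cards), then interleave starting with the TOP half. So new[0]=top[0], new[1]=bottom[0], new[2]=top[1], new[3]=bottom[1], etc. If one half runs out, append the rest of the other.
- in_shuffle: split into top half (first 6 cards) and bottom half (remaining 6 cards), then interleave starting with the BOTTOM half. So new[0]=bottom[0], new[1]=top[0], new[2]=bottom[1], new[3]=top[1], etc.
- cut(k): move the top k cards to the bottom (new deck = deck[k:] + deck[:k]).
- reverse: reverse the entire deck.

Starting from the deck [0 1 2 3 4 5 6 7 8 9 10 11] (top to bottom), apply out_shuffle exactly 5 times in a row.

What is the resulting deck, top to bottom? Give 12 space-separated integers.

Answer: 0 10 9 8 7 6 5 4 3 2 1 11

Derivation:
After op 1 (out_shuffle): [0 6 1 7 2 8 3 9 4 10 5 11]
After op 2 (out_shuffle): [0 3 6 9 1 4 7 10 2 5 8 11]
After op 3 (out_shuffle): [0 7 3 10 6 2 9 5 1 8 4 11]
After op 4 (out_shuffle): [0 9 7 5 3 1 10 8 6 4 2 11]
After op 5 (out_shuffle): [0 10 9 8 7 6 5 4 3 2 1 11]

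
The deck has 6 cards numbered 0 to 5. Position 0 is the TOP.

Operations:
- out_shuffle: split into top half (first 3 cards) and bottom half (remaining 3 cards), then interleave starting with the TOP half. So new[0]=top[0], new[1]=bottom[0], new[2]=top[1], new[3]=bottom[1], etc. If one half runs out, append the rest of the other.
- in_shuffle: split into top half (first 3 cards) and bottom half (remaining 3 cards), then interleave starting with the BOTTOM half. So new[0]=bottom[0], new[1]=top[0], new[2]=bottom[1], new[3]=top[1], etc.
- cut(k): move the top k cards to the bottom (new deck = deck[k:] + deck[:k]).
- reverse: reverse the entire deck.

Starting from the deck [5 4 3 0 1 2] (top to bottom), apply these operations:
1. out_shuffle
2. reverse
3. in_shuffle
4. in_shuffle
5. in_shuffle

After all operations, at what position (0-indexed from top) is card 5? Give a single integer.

Answer: 5

Derivation:
After op 1 (out_shuffle): [5 0 4 1 3 2]
After op 2 (reverse): [2 3 1 4 0 5]
After op 3 (in_shuffle): [4 2 0 3 5 1]
After op 4 (in_shuffle): [3 4 5 2 1 0]
After op 5 (in_shuffle): [2 3 1 4 0 5]
Card 5 is at position 5.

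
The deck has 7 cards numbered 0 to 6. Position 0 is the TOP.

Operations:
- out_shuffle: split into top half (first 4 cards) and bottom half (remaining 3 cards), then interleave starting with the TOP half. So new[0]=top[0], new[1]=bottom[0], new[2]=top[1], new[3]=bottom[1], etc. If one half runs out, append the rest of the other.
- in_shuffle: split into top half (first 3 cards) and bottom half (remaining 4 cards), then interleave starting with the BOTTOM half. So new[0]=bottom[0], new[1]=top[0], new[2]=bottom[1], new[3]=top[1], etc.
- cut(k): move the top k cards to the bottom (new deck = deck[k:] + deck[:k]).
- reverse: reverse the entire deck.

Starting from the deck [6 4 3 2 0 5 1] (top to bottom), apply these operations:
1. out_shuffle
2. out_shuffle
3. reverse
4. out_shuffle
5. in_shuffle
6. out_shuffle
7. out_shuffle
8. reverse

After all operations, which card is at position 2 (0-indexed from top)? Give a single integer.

After op 1 (out_shuffle): [6 0 4 5 3 1 2]
After op 2 (out_shuffle): [6 3 0 1 4 2 5]
After op 3 (reverse): [5 2 4 1 0 3 6]
After op 4 (out_shuffle): [5 0 2 3 4 6 1]
After op 5 (in_shuffle): [3 5 4 0 6 2 1]
After op 6 (out_shuffle): [3 6 5 2 4 1 0]
After op 7 (out_shuffle): [3 4 6 1 5 0 2]
After op 8 (reverse): [2 0 5 1 6 4 3]
Position 2: card 5.

Answer: 5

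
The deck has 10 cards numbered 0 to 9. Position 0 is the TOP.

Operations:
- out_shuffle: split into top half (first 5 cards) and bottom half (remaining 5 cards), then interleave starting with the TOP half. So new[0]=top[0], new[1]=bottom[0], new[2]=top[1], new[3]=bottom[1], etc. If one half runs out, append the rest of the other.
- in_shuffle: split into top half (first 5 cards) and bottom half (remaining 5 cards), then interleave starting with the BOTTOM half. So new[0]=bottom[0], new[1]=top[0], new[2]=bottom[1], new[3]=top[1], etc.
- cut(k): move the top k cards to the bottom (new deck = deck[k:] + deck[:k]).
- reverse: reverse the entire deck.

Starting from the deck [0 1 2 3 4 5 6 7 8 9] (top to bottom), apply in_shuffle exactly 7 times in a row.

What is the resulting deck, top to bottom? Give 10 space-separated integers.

Answer: 7 4 1 9 6 3 0 8 5 2

Derivation:
After op 1 (in_shuffle): [5 0 6 1 7 2 8 3 9 4]
After op 2 (in_shuffle): [2 5 8 0 3 6 9 1 4 7]
After op 3 (in_shuffle): [6 2 9 5 1 8 4 0 7 3]
After op 4 (in_shuffle): [8 6 4 2 0 9 7 5 3 1]
After op 5 (in_shuffle): [9 8 7 6 5 4 3 2 1 0]
After op 6 (in_shuffle): [4 9 3 8 2 7 1 6 0 5]
After op 7 (in_shuffle): [7 4 1 9 6 3 0 8 5 2]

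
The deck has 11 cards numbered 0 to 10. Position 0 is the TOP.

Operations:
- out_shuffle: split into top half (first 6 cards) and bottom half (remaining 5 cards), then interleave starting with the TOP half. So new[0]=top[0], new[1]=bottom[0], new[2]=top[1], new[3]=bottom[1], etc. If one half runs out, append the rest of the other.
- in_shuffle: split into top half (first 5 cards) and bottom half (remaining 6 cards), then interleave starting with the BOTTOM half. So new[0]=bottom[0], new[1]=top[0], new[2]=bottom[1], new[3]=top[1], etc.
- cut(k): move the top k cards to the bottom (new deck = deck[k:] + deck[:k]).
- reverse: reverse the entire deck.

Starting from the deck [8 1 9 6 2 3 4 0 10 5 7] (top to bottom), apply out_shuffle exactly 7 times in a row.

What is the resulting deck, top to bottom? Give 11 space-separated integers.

Answer: 8 10 3 9 7 0 2 1 5 4 6

Derivation:
After op 1 (out_shuffle): [8 4 1 0 9 10 6 5 2 7 3]
After op 2 (out_shuffle): [8 6 4 5 1 2 0 7 9 3 10]
After op 3 (out_shuffle): [8 0 6 7 4 9 5 3 1 10 2]
After op 4 (out_shuffle): [8 5 0 3 6 1 7 10 4 2 9]
After op 5 (out_shuffle): [8 7 5 10 0 4 3 2 6 9 1]
After op 6 (out_shuffle): [8 3 7 2 5 6 10 9 0 1 4]
After op 7 (out_shuffle): [8 10 3 9 7 0 2 1 5 4 6]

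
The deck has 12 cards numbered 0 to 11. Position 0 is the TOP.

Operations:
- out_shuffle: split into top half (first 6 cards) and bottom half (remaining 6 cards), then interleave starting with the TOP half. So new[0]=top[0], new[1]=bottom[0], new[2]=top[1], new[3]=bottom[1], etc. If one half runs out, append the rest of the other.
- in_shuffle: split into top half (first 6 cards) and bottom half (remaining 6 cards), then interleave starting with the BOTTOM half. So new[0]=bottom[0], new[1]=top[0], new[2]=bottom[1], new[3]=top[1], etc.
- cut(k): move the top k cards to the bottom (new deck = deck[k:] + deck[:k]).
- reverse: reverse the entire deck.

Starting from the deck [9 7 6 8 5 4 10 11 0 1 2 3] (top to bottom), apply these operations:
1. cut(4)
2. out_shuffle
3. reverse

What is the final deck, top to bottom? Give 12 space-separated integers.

Answer: 8 1 6 0 7 11 9 10 3 4 2 5

Derivation:
After op 1 (cut(4)): [5 4 10 11 0 1 2 3 9 7 6 8]
After op 2 (out_shuffle): [5 2 4 3 10 9 11 7 0 6 1 8]
After op 3 (reverse): [8 1 6 0 7 11 9 10 3 4 2 5]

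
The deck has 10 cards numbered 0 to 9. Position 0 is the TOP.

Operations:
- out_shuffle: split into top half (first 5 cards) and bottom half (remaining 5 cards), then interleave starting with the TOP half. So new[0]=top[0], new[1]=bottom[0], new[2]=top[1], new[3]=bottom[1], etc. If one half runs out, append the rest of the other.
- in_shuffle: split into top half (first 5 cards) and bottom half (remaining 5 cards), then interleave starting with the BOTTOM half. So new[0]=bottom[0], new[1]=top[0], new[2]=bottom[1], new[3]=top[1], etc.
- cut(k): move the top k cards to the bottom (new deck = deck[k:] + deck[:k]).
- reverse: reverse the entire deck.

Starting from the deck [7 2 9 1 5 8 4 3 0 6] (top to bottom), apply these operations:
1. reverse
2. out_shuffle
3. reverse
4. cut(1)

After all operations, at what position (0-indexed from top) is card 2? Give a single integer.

Answer: 1

Derivation:
After op 1 (reverse): [6 0 3 4 8 5 1 9 2 7]
After op 2 (out_shuffle): [6 5 0 1 3 9 4 2 8 7]
After op 3 (reverse): [7 8 2 4 9 3 1 0 5 6]
After op 4 (cut(1)): [8 2 4 9 3 1 0 5 6 7]
Card 2 is at position 1.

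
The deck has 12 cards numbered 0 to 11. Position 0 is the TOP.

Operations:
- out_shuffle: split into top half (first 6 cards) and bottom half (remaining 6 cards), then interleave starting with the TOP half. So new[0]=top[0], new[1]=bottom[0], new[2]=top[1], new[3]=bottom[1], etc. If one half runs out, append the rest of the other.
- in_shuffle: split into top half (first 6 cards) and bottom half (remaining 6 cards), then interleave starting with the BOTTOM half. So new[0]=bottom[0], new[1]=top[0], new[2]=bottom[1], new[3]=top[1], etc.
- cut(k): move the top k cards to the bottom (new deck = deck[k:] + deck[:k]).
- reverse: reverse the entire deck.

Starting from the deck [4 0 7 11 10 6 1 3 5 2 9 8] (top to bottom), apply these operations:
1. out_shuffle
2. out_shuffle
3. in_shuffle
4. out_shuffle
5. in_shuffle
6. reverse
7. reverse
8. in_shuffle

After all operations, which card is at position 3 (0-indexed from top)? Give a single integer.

After op 1 (out_shuffle): [4 1 0 3 7 5 11 2 10 9 6 8]
After op 2 (out_shuffle): [4 11 1 2 0 10 3 9 7 6 5 8]
After op 3 (in_shuffle): [3 4 9 11 7 1 6 2 5 0 8 10]
After op 4 (out_shuffle): [3 6 4 2 9 5 11 0 7 8 1 10]
After op 5 (in_shuffle): [11 3 0 6 7 4 8 2 1 9 10 5]
After op 6 (reverse): [5 10 9 1 2 8 4 7 6 0 3 11]
After op 7 (reverse): [11 3 0 6 7 4 8 2 1 9 10 5]
After op 8 (in_shuffle): [8 11 2 3 1 0 9 6 10 7 5 4]
Position 3: card 3.

Answer: 3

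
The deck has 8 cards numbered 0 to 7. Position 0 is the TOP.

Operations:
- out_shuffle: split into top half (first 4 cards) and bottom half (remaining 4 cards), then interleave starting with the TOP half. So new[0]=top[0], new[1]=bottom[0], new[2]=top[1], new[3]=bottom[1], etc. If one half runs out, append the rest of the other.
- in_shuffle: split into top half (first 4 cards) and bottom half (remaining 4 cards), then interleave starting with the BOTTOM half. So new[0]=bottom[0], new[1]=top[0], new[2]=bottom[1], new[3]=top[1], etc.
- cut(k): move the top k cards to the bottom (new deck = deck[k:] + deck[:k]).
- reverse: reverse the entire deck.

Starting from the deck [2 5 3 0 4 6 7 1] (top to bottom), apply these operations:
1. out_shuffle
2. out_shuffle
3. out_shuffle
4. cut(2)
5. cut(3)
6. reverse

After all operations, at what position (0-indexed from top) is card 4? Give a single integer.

Answer: 0

Derivation:
After op 1 (out_shuffle): [2 4 5 6 3 7 0 1]
After op 2 (out_shuffle): [2 3 4 7 5 0 6 1]
After op 3 (out_shuffle): [2 5 3 0 4 6 7 1]
After op 4 (cut(2)): [3 0 4 6 7 1 2 5]
After op 5 (cut(3)): [6 7 1 2 5 3 0 4]
After op 6 (reverse): [4 0 3 5 2 1 7 6]
Card 4 is at position 0.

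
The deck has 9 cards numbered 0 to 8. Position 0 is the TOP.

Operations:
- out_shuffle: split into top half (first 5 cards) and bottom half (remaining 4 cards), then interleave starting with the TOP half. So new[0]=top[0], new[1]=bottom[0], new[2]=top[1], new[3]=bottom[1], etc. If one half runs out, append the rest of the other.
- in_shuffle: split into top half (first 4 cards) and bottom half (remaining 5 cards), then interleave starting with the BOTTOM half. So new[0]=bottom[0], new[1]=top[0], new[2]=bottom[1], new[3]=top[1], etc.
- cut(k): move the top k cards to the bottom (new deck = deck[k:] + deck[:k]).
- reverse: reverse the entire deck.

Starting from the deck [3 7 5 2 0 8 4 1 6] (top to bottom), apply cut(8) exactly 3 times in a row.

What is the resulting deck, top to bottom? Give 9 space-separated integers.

Answer: 4 1 6 3 7 5 2 0 8

Derivation:
After op 1 (cut(8)): [6 3 7 5 2 0 8 4 1]
After op 2 (cut(8)): [1 6 3 7 5 2 0 8 4]
After op 3 (cut(8)): [4 1 6 3 7 5 2 0 8]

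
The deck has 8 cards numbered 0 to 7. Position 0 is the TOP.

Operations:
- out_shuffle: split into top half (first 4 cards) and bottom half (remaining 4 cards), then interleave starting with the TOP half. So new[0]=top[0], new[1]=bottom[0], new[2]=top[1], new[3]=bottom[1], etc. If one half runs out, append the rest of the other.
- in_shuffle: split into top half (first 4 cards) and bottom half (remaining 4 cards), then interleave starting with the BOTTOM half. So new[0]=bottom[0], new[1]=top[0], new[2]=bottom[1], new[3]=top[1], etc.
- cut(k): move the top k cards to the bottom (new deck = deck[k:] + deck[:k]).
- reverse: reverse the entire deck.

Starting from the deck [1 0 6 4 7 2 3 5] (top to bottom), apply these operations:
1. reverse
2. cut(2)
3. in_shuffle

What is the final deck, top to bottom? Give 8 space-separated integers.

After op 1 (reverse): [5 3 2 7 4 6 0 1]
After op 2 (cut(2)): [2 7 4 6 0 1 5 3]
After op 3 (in_shuffle): [0 2 1 7 5 4 3 6]

Answer: 0 2 1 7 5 4 3 6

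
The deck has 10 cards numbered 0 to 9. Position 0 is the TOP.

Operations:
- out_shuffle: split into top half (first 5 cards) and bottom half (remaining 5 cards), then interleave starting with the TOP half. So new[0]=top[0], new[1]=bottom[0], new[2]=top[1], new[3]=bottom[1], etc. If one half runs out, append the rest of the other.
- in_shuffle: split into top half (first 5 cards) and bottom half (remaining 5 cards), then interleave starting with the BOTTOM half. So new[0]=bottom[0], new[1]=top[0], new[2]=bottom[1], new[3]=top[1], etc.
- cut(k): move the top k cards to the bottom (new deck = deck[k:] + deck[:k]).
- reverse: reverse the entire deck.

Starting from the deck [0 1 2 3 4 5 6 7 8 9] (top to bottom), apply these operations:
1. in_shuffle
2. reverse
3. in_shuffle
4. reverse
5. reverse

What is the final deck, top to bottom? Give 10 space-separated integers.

After op 1 (in_shuffle): [5 0 6 1 7 2 8 3 9 4]
After op 2 (reverse): [4 9 3 8 2 7 1 6 0 5]
After op 3 (in_shuffle): [7 4 1 9 6 3 0 8 5 2]
After op 4 (reverse): [2 5 8 0 3 6 9 1 4 7]
After op 5 (reverse): [7 4 1 9 6 3 0 8 5 2]

Answer: 7 4 1 9 6 3 0 8 5 2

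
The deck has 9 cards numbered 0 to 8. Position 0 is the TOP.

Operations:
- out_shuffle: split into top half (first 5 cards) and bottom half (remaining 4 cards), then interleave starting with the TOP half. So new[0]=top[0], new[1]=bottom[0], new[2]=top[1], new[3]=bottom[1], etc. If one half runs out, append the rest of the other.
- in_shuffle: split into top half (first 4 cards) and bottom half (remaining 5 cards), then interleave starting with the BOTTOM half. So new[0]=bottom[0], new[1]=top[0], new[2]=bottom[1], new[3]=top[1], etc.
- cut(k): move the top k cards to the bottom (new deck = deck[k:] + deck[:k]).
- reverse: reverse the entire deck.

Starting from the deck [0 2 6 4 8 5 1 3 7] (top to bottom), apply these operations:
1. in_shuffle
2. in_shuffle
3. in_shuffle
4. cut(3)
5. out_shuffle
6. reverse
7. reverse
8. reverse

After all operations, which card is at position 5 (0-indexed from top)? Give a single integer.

After op 1 (in_shuffle): [8 0 5 2 1 6 3 4 7]
After op 2 (in_shuffle): [1 8 6 0 3 5 4 2 7]
After op 3 (in_shuffle): [3 1 5 8 4 6 2 0 7]
After op 4 (cut(3)): [8 4 6 2 0 7 3 1 5]
After op 5 (out_shuffle): [8 7 4 3 6 1 2 5 0]
After op 6 (reverse): [0 5 2 1 6 3 4 7 8]
After op 7 (reverse): [8 7 4 3 6 1 2 5 0]
After op 8 (reverse): [0 5 2 1 6 3 4 7 8]
Position 5: card 3.

Answer: 3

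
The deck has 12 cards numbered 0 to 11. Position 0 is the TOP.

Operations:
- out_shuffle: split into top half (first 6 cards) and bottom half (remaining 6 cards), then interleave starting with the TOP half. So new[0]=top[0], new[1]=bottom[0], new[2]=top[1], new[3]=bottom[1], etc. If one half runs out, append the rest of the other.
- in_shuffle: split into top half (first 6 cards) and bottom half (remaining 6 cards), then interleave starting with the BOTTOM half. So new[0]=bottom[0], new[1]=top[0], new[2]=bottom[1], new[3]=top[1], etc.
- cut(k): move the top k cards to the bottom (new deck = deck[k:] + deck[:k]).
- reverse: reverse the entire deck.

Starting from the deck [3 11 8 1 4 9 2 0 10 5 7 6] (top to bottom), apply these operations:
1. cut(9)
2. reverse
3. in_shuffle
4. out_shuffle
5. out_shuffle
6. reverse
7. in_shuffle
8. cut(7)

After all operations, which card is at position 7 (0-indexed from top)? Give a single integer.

Answer: 10

Derivation:
After op 1 (cut(9)): [5 7 6 3 11 8 1 4 9 2 0 10]
After op 2 (reverse): [10 0 2 9 4 1 8 11 3 6 7 5]
After op 3 (in_shuffle): [8 10 11 0 3 2 6 9 7 4 5 1]
After op 4 (out_shuffle): [8 6 10 9 11 7 0 4 3 5 2 1]
After op 5 (out_shuffle): [8 0 6 4 10 3 9 5 11 2 7 1]
After op 6 (reverse): [1 7 2 11 5 9 3 10 4 6 0 8]
After op 7 (in_shuffle): [3 1 10 7 4 2 6 11 0 5 8 9]
After op 8 (cut(7)): [11 0 5 8 9 3 1 10 7 4 2 6]
Position 7: card 10.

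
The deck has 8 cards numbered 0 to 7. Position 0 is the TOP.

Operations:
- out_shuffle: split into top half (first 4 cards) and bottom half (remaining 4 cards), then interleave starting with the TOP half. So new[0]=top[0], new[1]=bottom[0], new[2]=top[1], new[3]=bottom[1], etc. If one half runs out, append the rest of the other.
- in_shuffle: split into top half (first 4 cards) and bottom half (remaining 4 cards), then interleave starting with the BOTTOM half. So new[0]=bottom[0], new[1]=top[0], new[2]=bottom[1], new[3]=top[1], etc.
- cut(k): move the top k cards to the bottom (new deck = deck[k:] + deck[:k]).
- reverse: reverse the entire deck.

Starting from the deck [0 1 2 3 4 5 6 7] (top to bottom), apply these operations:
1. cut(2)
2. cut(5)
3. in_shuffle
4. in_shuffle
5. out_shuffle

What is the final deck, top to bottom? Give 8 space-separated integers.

Answer: 5 6 3 4 1 2 7 0

Derivation:
After op 1 (cut(2)): [2 3 4 5 6 7 0 1]
After op 2 (cut(5)): [7 0 1 2 3 4 5 6]
After op 3 (in_shuffle): [3 7 4 0 5 1 6 2]
After op 4 (in_shuffle): [5 3 1 7 6 4 2 0]
After op 5 (out_shuffle): [5 6 3 4 1 2 7 0]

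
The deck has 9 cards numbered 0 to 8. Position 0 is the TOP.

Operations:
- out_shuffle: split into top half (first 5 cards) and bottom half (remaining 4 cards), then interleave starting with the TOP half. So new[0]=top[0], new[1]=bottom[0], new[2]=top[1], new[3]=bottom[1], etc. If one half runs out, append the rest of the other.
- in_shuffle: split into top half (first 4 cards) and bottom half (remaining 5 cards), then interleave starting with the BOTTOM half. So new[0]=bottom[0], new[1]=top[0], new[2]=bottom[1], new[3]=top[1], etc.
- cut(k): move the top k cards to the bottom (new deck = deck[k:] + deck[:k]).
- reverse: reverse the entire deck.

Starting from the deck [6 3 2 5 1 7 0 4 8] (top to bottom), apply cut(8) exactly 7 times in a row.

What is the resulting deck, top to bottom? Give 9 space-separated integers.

Answer: 2 5 1 7 0 4 8 6 3

Derivation:
After op 1 (cut(8)): [8 6 3 2 5 1 7 0 4]
After op 2 (cut(8)): [4 8 6 3 2 5 1 7 0]
After op 3 (cut(8)): [0 4 8 6 3 2 5 1 7]
After op 4 (cut(8)): [7 0 4 8 6 3 2 5 1]
After op 5 (cut(8)): [1 7 0 4 8 6 3 2 5]
After op 6 (cut(8)): [5 1 7 0 4 8 6 3 2]
After op 7 (cut(8)): [2 5 1 7 0 4 8 6 3]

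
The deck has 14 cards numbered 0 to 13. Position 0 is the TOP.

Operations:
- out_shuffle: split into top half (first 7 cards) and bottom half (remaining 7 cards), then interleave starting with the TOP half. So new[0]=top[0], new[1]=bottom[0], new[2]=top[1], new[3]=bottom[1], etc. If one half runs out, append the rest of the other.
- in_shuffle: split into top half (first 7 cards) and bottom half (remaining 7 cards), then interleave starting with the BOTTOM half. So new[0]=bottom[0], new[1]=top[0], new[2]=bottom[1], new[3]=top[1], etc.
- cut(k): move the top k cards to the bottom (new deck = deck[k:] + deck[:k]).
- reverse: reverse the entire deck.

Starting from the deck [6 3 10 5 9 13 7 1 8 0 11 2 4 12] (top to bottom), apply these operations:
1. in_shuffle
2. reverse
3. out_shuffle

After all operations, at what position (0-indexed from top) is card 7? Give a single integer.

After op 1 (in_shuffle): [1 6 8 3 0 10 11 5 2 9 4 13 12 7]
After op 2 (reverse): [7 12 13 4 9 2 5 11 10 0 3 8 6 1]
After op 3 (out_shuffle): [7 11 12 10 13 0 4 3 9 8 2 6 5 1]
Card 7 is at position 0.

Answer: 0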